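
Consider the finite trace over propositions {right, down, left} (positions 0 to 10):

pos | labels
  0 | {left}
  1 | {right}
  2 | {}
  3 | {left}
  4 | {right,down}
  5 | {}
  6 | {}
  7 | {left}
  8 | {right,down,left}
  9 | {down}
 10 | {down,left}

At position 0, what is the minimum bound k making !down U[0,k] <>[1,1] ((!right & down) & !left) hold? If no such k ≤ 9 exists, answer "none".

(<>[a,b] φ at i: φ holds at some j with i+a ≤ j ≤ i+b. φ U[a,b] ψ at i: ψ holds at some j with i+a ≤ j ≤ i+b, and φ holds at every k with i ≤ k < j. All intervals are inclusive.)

Need earliest j ≥ 0 with <>[1,1] ((!right & down) & !left), and !down at every k in [0,j-1].
  j=0: rhs fails.
  j=1: rhs fails.
  j=2: rhs fails.
  j=3: rhs fails.
  j=4: rhs fails.
  j=5: rhs fails.
  j=6: rhs fails.
  j=7: rhs fails.
  j=8: rhs holds but lhs fails at k=4.
  j=9: rhs fails.
No witness within the range → none.

none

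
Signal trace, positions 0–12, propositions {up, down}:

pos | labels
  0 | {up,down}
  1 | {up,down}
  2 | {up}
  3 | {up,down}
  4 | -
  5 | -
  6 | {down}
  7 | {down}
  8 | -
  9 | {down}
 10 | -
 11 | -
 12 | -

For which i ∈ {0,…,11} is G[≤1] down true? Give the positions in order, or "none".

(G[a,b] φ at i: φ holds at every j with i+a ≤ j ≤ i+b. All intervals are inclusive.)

Evaluate at each i in [0,11]:
  i=0: ✓ (all of [0,1])
  i=1: ✗ (fails at j=2)
  i=2: ✗ (fails at j=2)
  i=3: ✗ (fails at j=4)
  i=4: ✗ (fails at j=4)
  i=5: ✗ (fails at j=5)
  i=6: ✓ (all of [6,7])
  i=7: ✗ (fails at j=8)
  i=8: ✗ (fails at j=8)
  i=9: ✗ (fails at j=10)
  i=10: ✗ (fails at j=10)
  i=11: ✗ (fails at j=11)

0, 6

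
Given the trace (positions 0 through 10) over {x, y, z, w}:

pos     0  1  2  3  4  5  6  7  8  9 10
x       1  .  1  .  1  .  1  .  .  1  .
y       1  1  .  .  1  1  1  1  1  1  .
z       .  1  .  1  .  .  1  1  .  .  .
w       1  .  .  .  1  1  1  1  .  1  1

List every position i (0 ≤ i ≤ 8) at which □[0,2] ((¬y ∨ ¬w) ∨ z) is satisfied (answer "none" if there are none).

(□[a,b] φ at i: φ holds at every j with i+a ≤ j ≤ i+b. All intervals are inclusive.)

1, 6

Evaluate at each i in [0,8]:
  i=0: ✗ (fails at j=0)
  i=1: ✓ (all of [1,3])
  i=2: ✗ (fails at j=4)
  i=3: ✗ (fails at j=4)
  i=4: ✗ (fails at j=4)
  i=5: ✗ (fails at j=5)
  i=6: ✓ (all of [6,8])
  i=7: ✗ (fails at j=9)
  i=8: ✗ (fails at j=9)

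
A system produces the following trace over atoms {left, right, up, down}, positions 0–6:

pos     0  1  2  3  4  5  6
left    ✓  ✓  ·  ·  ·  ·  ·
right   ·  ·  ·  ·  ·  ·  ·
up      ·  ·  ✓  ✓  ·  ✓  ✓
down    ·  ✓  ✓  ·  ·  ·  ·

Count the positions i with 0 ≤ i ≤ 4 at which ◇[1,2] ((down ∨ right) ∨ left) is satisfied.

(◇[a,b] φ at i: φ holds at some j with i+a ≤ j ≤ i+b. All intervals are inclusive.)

Evaluate at each i in [0,4]:
  i=0: ✓ (witness j=1)
  i=1: ✓ (witness j=2)
  i=2: ✗ (none in [3,4])
  i=3: ✗ (none in [4,5])
  i=4: ✗ (none in [5,6])
Positions where it holds: {0, 1} → 2.

2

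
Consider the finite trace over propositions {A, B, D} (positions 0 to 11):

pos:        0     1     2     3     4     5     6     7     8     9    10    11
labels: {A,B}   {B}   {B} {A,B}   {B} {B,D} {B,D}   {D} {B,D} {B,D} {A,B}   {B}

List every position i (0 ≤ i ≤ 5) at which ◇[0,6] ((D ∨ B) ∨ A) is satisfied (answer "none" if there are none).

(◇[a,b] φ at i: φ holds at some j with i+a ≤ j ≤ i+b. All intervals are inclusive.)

Evaluate at each i in [0,5]:
  i=0: ✓ (witness j=0)
  i=1: ✓ (witness j=1)
  i=2: ✓ (witness j=2)
  i=3: ✓ (witness j=3)
  i=4: ✓ (witness j=4)
  i=5: ✓ (witness j=5)

0, 1, 2, 3, 4, 5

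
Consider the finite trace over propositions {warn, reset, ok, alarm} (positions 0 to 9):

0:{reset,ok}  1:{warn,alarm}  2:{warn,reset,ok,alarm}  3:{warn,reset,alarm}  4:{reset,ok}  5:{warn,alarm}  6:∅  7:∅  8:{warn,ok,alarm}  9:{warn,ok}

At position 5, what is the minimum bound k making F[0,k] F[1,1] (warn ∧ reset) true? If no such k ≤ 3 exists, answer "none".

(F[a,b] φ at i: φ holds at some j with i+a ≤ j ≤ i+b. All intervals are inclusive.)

none

Scan j = 5,6,… for F[1,1] (warn ∧ reset):
  j=5: fails
  j=6: fails
  j=7: fails
  j=8: fails
No j in [5,8] satisfies it → none.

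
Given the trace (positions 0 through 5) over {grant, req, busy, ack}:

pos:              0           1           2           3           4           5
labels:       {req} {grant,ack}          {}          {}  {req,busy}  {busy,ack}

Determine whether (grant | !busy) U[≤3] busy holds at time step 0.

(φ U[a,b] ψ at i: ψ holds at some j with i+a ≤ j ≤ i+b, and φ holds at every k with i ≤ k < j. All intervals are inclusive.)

False

Need some j in [0,3] with busy, and (grant | !busy) at every k in [0,j-1].
  j=0: busy false.
  j=1: busy false.
  j=2: busy false.
  j=3: busy false.
No j in the window works → until fails.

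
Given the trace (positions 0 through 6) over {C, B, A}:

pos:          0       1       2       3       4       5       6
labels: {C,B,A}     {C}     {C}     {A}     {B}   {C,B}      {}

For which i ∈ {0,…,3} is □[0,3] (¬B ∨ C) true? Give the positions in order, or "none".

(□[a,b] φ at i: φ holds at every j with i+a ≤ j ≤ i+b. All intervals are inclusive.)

0

Evaluate at each i in [0,3]:
  i=0: ✓ (all of [0,3])
  i=1: ✗ (fails at j=4)
  i=2: ✗ (fails at j=4)
  i=3: ✗ (fails at j=4)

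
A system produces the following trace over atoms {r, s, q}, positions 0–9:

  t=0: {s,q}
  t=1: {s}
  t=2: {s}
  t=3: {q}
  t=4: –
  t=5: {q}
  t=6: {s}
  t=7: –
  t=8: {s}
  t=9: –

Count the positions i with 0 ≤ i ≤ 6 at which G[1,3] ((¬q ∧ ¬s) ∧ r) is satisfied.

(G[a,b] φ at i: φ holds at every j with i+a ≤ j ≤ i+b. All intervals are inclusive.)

Evaluate at each i in [0,6]:
  i=0: ✗ (fails at j=1)
  i=1: ✗ (fails at j=2)
  i=2: ✗ (fails at j=3)
  i=3: ✗ (fails at j=4)
  i=4: ✗ (fails at j=5)
  i=5: ✗ (fails at j=6)
  i=6: ✗ (fails at j=7)
Positions where it holds: {} → 0.

0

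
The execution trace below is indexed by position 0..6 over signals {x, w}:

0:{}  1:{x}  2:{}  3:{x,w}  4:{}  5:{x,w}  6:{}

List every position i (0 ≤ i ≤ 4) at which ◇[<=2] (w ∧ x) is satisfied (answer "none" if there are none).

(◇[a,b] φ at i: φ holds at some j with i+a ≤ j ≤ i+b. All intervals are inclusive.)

1, 2, 3, 4

Evaluate at each i in [0,4]:
  i=0: ✗ (none in [0,2])
  i=1: ✓ (witness j=3)
  i=2: ✓ (witness j=3)
  i=3: ✓ (witness j=3)
  i=4: ✓ (witness j=5)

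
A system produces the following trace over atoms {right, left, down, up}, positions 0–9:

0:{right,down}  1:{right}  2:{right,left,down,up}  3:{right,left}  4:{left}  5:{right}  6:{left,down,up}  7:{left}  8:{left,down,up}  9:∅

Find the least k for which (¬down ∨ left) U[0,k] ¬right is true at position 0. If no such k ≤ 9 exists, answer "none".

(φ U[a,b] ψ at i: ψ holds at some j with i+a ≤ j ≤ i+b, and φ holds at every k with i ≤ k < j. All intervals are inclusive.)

none

Need earliest j ≥ 0 with ¬right, and (¬down ∨ left) at every k in [0,j-1].
  j=0: rhs fails.
  j=1: rhs fails.
  j=2: rhs fails.
  j=3: rhs fails.
  j=4: rhs holds but lhs fails at k=0.
  j=5: rhs fails.
  j=6: rhs holds but lhs fails at k=0.
  j=7: rhs holds but lhs fails at k=0.
  j=8: rhs holds but lhs fails at k=0.
  j=9: rhs holds but lhs fails at k=0.
No witness within the range → none.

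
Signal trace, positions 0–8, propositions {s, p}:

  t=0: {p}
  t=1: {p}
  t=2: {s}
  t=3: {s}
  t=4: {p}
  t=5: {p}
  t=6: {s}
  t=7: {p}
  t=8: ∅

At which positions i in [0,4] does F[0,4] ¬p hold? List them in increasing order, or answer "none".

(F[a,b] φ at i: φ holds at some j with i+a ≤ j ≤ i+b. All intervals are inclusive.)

0, 1, 2, 3, 4

Evaluate at each i in [0,4]:
  i=0: ✓ (witness j=2)
  i=1: ✓ (witness j=2)
  i=2: ✓ (witness j=2)
  i=3: ✓ (witness j=3)
  i=4: ✓ (witness j=6)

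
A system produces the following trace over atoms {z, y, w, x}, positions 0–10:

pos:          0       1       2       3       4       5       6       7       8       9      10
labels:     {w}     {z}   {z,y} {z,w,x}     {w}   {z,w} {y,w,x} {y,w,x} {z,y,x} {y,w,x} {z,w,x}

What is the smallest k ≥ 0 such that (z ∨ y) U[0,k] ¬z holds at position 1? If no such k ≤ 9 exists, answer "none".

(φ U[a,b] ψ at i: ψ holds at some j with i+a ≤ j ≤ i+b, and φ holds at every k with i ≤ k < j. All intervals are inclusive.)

Need earliest j ≥ 1 with ¬z, and (z ∨ y) at every k in [1,j-1].
  j=1: rhs fails.
  j=2: rhs fails.
  j=3: rhs fails.
  j=4: rhs holds; lhs holds on [1,3]. k = 3.

3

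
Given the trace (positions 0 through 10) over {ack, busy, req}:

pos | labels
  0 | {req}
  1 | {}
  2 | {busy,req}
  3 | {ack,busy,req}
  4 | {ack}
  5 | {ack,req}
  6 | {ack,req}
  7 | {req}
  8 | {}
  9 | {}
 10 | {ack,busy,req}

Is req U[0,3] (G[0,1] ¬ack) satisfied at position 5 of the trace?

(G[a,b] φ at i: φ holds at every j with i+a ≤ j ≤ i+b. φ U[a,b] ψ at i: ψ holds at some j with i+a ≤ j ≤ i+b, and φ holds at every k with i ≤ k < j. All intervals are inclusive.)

Need some j in [5,8] with G[0,1] ¬ack, and req at every k in [5,j-1].
  j=5: G[0,1] ¬ack — fails at 5.
  j=6: G[0,1] ¬ack — fails at 6.
  j=7: G[0,1] ¬ack holds; req holds at every k in [5,6] → satisfied.

True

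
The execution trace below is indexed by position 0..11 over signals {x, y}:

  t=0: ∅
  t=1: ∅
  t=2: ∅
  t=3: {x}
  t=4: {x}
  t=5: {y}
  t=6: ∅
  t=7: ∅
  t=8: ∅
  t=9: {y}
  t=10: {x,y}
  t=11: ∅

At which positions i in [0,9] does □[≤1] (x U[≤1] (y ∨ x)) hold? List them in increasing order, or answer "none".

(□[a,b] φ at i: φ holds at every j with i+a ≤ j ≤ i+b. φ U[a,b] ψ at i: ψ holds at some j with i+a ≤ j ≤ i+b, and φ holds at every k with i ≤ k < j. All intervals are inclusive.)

3, 4, 9

Evaluate at each i in [0,9]:
  i=0: ✗ (fails at j=0)
  i=1: ✗ (fails at j=1)
  i=2: ✗ (fails at j=2)
  i=3: ✓ (all of [3,4])
  i=4: ✓ (all of [4,5])
  i=5: ✗ (fails at j=6)
  i=6: ✗ (fails at j=6)
  i=7: ✗ (fails at j=7)
  i=8: ✗ (fails at j=8)
  i=9: ✓ (all of [9,10])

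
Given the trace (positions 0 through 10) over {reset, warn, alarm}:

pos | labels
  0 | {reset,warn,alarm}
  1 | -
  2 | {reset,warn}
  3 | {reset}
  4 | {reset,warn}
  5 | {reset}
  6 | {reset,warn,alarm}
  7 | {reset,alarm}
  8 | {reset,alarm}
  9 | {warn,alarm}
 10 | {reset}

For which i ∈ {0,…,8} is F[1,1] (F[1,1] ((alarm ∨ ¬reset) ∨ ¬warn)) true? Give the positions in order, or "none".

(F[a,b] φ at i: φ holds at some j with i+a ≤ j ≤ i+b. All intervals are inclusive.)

1, 3, 4, 5, 6, 7, 8

Evaluate at each i in [0,8]:
  i=0: ✗ (none in [1,1])
  i=1: ✓ (witness j=2)
  i=2: ✗ (none in [3,3])
  i=3: ✓ (witness j=4)
  i=4: ✓ (witness j=5)
  i=5: ✓ (witness j=6)
  i=6: ✓ (witness j=7)
  i=7: ✓ (witness j=8)
  i=8: ✓ (witness j=9)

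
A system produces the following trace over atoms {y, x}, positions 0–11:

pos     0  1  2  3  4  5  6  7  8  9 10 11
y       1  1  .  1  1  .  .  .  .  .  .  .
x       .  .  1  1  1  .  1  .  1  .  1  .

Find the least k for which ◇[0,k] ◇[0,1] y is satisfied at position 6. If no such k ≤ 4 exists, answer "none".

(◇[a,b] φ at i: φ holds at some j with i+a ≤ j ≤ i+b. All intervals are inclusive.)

Scan j = 6,7,… for ◇[0,1] y:
  j=6: fails
  j=7: fails
  j=8: fails
  j=9: fails
  j=10: fails
No j in [6,10] satisfies it → none.

none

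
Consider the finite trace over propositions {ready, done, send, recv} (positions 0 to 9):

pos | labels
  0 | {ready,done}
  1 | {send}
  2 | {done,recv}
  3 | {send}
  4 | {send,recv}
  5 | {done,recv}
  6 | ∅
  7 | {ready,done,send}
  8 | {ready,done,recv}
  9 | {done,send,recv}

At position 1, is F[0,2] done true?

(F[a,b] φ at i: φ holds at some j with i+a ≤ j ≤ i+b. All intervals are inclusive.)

Check done at each j in [1,3]:
  j=1: false
  j=2: true
  j=3: false
Found at j=2 → formula holds.

Holds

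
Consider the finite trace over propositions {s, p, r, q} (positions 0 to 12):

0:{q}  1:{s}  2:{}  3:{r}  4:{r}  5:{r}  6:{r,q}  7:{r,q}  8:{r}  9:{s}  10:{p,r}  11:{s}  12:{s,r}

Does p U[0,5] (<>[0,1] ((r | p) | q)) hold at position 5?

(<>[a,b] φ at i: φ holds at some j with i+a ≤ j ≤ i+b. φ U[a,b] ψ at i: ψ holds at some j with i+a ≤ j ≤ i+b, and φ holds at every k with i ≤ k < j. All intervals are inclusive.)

Need some j in [5,10] with <>[0,1] ((r | p) | q), and p at every k in [5,j-1].
  j=5: <>[0,1] ((r | p) | q) holds; no prefix to check → satisfied.

True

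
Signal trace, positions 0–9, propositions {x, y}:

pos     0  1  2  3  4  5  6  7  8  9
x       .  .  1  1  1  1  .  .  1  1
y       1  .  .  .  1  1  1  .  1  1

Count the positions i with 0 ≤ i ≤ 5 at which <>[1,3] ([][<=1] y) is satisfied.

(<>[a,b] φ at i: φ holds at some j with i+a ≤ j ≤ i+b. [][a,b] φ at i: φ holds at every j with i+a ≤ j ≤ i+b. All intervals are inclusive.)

5

Evaluate at each i in [0,5]:
  i=0: ✗ (none in [1,3])
  i=1: ✓ (witness j=4)
  i=2: ✓ (witness j=4)
  i=3: ✓ (witness j=4)
  i=4: ✓ (witness j=5)
  i=5: ✓ (witness j=8)
Positions where it holds: {1, 2, 3, 4, 5} → 5.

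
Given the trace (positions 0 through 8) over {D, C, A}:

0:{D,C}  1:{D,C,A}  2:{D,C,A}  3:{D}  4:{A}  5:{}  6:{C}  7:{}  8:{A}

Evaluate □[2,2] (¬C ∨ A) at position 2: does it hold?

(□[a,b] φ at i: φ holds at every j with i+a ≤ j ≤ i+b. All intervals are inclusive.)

Check (¬C ∨ A) at every j in [4,4]:
  j=4: true
All positions satisfy it → formula holds.

Yes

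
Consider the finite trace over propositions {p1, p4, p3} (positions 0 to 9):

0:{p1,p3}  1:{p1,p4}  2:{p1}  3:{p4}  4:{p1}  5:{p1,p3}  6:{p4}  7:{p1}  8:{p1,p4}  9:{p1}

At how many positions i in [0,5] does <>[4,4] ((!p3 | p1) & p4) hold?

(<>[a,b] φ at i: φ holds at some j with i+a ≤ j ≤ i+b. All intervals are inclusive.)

Evaluate at each i in [0,5]:
  i=0: ✗ (none in [4,4])
  i=1: ✗ (none in [5,5])
  i=2: ✓ (witness j=6)
  i=3: ✗ (none in [7,7])
  i=4: ✓ (witness j=8)
  i=5: ✗ (none in [9,9])
Positions where it holds: {2, 4} → 2.

2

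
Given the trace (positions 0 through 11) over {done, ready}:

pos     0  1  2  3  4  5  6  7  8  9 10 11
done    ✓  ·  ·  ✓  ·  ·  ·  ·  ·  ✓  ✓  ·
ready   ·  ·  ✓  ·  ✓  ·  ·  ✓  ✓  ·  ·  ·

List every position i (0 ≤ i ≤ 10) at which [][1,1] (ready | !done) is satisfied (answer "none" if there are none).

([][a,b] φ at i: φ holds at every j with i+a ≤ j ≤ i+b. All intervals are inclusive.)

Evaluate at each i in [0,10]:
  i=0: ✓ (all of [1,1])
  i=1: ✓ (all of [2,2])
  i=2: ✗ (fails at j=3)
  i=3: ✓ (all of [4,4])
  i=4: ✓ (all of [5,5])
  i=5: ✓ (all of [6,6])
  i=6: ✓ (all of [7,7])
  i=7: ✓ (all of [8,8])
  i=8: ✗ (fails at j=9)
  i=9: ✗ (fails at j=10)
  i=10: ✓ (all of [11,11])

0, 1, 3, 4, 5, 6, 7, 10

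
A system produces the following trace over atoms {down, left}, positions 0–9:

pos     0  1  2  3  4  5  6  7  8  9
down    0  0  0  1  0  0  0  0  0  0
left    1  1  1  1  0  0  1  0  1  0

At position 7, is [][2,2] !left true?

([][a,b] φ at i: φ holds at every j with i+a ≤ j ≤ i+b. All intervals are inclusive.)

Yes

Check !left at every j in [9,9]:
  j=9: true
All positions satisfy it → formula holds.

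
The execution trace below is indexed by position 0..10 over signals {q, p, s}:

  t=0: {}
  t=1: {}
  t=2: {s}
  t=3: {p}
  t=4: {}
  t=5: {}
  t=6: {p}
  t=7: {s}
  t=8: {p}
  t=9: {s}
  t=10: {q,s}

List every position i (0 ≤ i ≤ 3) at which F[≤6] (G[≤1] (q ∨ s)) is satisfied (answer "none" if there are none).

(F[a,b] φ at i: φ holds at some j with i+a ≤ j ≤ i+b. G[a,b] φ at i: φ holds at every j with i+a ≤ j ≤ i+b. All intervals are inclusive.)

3

Evaluate at each i in [0,3]:
  i=0: ✗ (none in [0,6])
  i=1: ✗ (none in [1,7])
  i=2: ✗ (none in [2,8])
  i=3: ✓ (witness j=9)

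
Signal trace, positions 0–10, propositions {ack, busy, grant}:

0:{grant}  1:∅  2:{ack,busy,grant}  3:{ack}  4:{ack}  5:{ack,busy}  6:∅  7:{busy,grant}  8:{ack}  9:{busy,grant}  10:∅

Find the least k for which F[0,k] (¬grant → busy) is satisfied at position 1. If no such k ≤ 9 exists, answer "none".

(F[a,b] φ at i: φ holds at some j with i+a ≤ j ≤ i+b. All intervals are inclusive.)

1

Scan j = 1,2,… for (¬grant → busy):
  j=1: fails
  j=2: holds
First hit at j=2, so smallest k = 2-1 = 1.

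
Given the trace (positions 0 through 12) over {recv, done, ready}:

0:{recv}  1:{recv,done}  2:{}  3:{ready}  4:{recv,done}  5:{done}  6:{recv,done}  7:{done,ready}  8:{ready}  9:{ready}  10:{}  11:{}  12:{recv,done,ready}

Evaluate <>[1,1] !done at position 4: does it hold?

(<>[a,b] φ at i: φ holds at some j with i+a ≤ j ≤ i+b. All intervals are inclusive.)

False

Check !done at each j in [5,5]:
  j=5: false
No position in the window satisfies it → formula fails.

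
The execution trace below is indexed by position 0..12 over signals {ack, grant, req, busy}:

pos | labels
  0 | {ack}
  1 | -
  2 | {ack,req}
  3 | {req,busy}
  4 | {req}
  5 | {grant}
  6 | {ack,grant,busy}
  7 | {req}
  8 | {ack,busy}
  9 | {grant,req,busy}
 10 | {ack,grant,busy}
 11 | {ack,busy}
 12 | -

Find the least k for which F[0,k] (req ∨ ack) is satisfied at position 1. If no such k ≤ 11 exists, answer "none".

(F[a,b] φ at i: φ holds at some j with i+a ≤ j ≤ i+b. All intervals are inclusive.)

Scan j = 1,2,… for (req ∨ ack):
  j=1: fails
  j=2: holds
First hit at j=2, so smallest k = 2-1 = 1.

1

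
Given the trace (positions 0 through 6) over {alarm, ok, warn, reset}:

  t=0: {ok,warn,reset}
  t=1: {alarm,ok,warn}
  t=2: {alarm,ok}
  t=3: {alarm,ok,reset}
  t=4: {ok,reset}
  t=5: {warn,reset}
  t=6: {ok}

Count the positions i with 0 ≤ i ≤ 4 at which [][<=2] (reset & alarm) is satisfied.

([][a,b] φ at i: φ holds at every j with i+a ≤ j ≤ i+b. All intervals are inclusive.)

0

Evaluate at each i in [0,4]:
  i=0: ✗ (fails at j=0)
  i=1: ✗ (fails at j=1)
  i=2: ✗ (fails at j=2)
  i=3: ✗ (fails at j=4)
  i=4: ✗ (fails at j=4)
Positions where it holds: {} → 0.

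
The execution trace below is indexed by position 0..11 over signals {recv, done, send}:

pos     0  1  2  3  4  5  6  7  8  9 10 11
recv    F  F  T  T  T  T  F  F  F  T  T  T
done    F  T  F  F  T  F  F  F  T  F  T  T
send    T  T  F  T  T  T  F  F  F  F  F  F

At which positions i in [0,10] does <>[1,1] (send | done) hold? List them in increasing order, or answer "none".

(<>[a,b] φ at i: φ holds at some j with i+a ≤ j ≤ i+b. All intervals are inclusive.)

0, 2, 3, 4, 7, 9, 10

Evaluate at each i in [0,10]:
  i=0: ✓ (witness j=1)
  i=1: ✗ (none in [2,2])
  i=2: ✓ (witness j=3)
  i=3: ✓ (witness j=4)
  i=4: ✓ (witness j=5)
  i=5: ✗ (none in [6,6])
  i=6: ✗ (none in [7,7])
  i=7: ✓ (witness j=8)
  i=8: ✗ (none in [9,9])
  i=9: ✓ (witness j=10)
  i=10: ✓ (witness j=11)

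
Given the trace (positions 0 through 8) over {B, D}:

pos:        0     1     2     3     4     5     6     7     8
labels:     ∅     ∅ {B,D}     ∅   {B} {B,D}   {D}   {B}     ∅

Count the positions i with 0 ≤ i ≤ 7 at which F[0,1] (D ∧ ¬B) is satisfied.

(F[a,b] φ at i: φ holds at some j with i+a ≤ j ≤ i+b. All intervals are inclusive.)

Evaluate at each i in [0,7]:
  i=0: ✗ (none in [0,1])
  i=1: ✗ (none in [1,2])
  i=2: ✗ (none in [2,3])
  i=3: ✗ (none in [3,4])
  i=4: ✗ (none in [4,5])
  i=5: ✓ (witness j=6)
  i=6: ✓ (witness j=6)
  i=7: ✗ (none in [7,8])
Positions where it holds: {5, 6} → 2.

2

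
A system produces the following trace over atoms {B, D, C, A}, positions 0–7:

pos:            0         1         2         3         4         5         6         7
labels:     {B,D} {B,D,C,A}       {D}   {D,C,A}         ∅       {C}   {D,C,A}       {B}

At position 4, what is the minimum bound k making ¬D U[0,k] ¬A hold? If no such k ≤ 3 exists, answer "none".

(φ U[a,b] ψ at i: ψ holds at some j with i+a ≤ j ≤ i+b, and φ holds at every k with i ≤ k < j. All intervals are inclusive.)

Need earliest j ≥ 4 with ¬A, and ¬D at every k in [4,j-1].
  j=4: rhs holds (empty prefix). k = 0.

0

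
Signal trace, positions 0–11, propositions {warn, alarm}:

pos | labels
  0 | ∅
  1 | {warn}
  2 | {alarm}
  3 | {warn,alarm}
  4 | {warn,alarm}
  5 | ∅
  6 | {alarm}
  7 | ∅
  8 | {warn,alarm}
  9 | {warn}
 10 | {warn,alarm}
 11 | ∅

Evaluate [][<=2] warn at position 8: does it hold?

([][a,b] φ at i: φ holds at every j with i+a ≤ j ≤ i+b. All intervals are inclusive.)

Holds

Check warn at every j in [8,10]:
  j=8: true
  j=9: true
  j=10: true
All positions satisfy it → formula holds.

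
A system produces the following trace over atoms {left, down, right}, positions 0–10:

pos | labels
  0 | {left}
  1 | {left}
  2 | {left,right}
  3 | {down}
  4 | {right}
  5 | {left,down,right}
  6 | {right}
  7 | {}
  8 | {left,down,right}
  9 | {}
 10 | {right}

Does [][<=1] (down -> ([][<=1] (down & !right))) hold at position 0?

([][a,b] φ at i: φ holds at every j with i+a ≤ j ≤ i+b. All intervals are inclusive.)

Check (down -> ([][<=1] (down & !right))) at every j in [0,1]:
  j=0: antecedent false → ✓
  j=1: antecedent false → ✓
All positions satisfy it → formula holds.

Holds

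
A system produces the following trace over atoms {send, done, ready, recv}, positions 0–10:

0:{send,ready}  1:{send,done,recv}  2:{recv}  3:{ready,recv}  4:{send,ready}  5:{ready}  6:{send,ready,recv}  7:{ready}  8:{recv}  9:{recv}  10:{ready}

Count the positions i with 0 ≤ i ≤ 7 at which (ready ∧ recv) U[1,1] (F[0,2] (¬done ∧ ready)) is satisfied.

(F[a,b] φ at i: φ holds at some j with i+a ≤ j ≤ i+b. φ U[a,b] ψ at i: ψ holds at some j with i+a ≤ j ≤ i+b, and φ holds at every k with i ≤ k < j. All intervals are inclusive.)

2

Evaluate at each i in [0,7]:
  i=0: ✗ (lhs fails at k=0 before rhs at j=1)
  i=1: ✗ (lhs fails at k=1 before rhs at j=2)
  i=2: ✗ (lhs fails at k=2 before rhs at j=3)
  i=3: ✓ (rhs at j=4; lhs holds on [3,3])
  i=4: ✗ (lhs fails at k=4 before rhs at j=5)
  i=5: ✗ (lhs fails at k=5 before rhs at j=6)
  i=6: ✓ (rhs at j=7; lhs holds on [6,6])
  i=7: ✗ (lhs fails at k=7 before rhs at j=8)
Positions where it holds: {3, 6} → 2.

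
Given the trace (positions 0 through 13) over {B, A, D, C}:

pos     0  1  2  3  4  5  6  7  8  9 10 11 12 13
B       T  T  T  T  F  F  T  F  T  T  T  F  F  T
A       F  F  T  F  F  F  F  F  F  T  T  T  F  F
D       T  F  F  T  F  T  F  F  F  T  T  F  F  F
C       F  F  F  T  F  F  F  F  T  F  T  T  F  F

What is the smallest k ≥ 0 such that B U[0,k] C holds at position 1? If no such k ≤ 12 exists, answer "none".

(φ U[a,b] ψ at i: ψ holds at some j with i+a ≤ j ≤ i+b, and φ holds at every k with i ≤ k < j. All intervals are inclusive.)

2

Need earliest j ≥ 1 with C, and B at every k in [1,j-1].
  j=1: rhs fails.
  j=2: rhs fails.
  j=3: rhs holds; lhs holds on [1,2]. k = 2.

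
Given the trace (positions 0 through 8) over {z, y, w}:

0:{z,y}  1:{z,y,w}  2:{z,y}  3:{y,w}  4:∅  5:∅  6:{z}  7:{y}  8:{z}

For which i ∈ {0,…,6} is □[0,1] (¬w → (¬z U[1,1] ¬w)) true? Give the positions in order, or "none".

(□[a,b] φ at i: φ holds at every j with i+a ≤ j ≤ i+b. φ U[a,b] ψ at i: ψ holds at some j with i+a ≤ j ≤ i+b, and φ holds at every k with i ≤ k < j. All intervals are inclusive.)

Evaluate at each i in [0,6]:
  i=0: ✗ (fails at j=0)
  i=1: ✗ (fails at j=2)
  i=2: ✗ (fails at j=2)
  i=3: ✓ (all of [3,4])
  i=4: ✓ (all of [4,5])
  i=5: ✗ (fails at j=6)
  i=6: ✗ (fails at j=6)

3, 4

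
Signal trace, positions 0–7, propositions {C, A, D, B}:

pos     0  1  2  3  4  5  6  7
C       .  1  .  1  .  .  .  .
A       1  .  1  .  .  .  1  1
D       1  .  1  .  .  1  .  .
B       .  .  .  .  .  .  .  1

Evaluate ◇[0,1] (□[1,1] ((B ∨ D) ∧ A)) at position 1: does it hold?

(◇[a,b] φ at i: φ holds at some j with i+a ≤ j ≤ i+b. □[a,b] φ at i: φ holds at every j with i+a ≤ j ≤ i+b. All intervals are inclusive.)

Holds

Check □[1,1] ((B ∨ D) ∧ A) at each j in [1,2]:
  j=1: holds on [2,2]
  j=2: fails at 3
Found at j=1 → formula holds.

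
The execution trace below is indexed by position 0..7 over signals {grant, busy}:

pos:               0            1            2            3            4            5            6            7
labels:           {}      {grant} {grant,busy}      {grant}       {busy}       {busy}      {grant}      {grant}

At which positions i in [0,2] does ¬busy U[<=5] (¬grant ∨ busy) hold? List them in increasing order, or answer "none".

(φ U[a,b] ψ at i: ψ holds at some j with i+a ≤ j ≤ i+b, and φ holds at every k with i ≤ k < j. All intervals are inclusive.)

Evaluate at each i in [0,2]:
  i=0: ✓ (rhs at j=0)
  i=1: ✓ (rhs at j=2; lhs holds on [1,1])
  i=2: ✓ (rhs at j=2)

0, 1, 2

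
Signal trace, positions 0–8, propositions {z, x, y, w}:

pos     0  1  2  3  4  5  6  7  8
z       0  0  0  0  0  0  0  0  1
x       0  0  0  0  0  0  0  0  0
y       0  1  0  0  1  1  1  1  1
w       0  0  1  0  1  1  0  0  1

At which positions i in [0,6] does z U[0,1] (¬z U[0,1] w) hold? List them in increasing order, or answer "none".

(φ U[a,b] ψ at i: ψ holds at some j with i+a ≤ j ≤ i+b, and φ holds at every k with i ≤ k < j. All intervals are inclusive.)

1, 2, 3, 4, 5

Evaluate at each i in [0,6]:
  i=0: ✗ (lhs fails at k=0 before rhs at j=1)
  i=1: ✓ (rhs at j=1)
  i=2: ✓ (rhs at j=2)
  i=3: ✓ (rhs at j=3)
  i=4: ✓ (rhs at j=4)
  i=5: ✓ (rhs at j=5)
  i=6: ✗ (lhs fails at k=6 before rhs at j=7)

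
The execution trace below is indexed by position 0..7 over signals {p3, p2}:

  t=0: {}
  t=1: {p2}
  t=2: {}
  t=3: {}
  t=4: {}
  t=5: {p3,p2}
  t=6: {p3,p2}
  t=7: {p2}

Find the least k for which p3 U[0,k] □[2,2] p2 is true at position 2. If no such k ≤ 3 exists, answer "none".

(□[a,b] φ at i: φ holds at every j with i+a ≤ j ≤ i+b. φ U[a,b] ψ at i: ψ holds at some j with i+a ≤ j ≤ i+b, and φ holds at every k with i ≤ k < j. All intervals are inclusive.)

none

Need earliest j ≥ 2 with □[2,2] p2, and p3 at every k in [2,j-1].
  j=2: rhs fails.
  j=3: rhs holds but lhs fails at k=2.
  j=4: rhs holds but lhs fails at k=2.
  j=5: rhs holds but lhs fails at k=2.
No witness within the range → none.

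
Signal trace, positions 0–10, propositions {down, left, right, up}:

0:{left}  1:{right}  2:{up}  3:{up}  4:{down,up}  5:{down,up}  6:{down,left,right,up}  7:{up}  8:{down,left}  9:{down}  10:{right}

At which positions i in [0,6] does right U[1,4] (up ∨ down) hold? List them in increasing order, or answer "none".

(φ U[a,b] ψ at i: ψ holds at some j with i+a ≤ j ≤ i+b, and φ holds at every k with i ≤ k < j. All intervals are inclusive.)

1, 6

Evaluate at each i in [0,6]:
  i=0: ✗ (lhs fails at k=0 before rhs at j=2)
  i=1: ✓ (rhs at j=2; lhs holds on [1,1])
  i=2: ✗ (lhs fails at k=2 before rhs at j=3)
  i=3: ✗ (lhs fails at k=3 before rhs at j=4)
  i=4: ✗ (lhs fails at k=4 before rhs at j=5)
  i=5: ✗ (lhs fails at k=5 before rhs at j=6)
  i=6: ✓ (rhs at j=7; lhs holds on [6,6])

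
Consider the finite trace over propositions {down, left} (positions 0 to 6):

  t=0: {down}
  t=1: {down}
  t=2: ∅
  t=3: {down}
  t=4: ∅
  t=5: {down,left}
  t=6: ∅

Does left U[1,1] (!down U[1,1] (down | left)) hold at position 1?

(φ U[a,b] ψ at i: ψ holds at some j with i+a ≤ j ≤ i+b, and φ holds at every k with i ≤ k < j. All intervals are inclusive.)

Need some j in [2,2] with (!down U[1,1] (down | left)), and left at every k in [1,j-1].
  j=2: (!down U[1,1] (down | left)) holds, but left fails at k=1 → not this j.
No j in the window works → until fails.

False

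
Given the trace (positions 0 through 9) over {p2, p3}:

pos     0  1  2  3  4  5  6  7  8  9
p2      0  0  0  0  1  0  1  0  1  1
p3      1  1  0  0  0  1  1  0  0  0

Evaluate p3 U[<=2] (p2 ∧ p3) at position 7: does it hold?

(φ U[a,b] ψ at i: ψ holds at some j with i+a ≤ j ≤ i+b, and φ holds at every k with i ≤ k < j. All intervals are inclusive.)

No

Need some j in [7,9] with (p2 ∧ p3), and p3 at every k in [7,j-1].
  j=7: (p2 ∧ p3) false.
  j=8: (p2 ∧ p3) false.
  j=9: (p2 ∧ p3) false.
No j in the window works → until fails.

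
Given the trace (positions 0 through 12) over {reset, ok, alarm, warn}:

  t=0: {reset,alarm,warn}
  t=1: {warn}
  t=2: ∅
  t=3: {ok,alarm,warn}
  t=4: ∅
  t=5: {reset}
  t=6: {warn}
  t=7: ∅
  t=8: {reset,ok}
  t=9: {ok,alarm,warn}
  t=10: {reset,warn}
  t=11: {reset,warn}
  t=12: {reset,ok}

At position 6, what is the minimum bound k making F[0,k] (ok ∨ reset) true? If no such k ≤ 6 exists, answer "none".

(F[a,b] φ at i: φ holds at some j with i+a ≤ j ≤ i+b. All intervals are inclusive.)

2

Scan j = 6,7,… for (ok ∨ reset):
  j=6: fails
  j=7: fails
  j=8: holds
First hit at j=8, so smallest k = 8-6 = 2.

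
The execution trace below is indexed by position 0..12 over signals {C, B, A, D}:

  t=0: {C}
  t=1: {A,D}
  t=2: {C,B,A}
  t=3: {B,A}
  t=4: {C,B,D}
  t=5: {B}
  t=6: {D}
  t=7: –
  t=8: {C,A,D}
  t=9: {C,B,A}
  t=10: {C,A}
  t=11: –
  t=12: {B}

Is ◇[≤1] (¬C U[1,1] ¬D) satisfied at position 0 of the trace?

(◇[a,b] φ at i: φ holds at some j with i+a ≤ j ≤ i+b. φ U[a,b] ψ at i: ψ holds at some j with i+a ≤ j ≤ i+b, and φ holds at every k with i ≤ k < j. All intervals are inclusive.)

Check (¬C U[1,1] ¬D) at each j in [0,1]:
  j=0: fails
  j=1: holds
Found at j=1 → formula holds.

True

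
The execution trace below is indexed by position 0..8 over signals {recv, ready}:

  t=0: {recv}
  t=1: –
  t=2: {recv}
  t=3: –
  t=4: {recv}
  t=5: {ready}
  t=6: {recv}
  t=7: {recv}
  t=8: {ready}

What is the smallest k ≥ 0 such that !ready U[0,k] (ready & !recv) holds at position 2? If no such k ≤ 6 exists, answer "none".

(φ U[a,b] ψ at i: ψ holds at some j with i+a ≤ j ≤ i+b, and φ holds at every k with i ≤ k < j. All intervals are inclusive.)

3

Need earliest j ≥ 2 with (ready & !recv), and !ready at every k in [2,j-1].
  j=2: rhs fails.
  j=3: rhs fails.
  j=4: rhs fails.
  j=5: rhs holds; lhs holds on [2,4]. k = 3.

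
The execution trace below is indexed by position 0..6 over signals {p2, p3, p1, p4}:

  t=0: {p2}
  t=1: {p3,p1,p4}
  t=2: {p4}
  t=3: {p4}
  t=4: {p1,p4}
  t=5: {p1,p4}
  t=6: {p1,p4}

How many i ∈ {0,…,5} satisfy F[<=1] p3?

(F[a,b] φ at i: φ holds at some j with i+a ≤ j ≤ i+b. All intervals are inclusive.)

2

Evaluate at each i in [0,5]:
  i=0: ✓ (witness j=1)
  i=1: ✓ (witness j=1)
  i=2: ✗ (none in [2,3])
  i=3: ✗ (none in [3,4])
  i=4: ✗ (none in [4,5])
  i=5: ✗ (none in [5,6])
Positions where it holds: {0, 1} → 2.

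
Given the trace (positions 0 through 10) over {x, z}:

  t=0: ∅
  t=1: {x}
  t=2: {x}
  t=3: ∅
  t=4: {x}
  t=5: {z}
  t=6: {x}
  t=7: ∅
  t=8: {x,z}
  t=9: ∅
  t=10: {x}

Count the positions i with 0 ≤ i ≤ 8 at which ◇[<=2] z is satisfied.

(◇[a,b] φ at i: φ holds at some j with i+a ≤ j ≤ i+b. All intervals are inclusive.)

6

Evaluate at each i in [0,8]:
  i=0: ✗ (none in [0,2])
  i=1: ✗ (none in [1,3])
  i=2: ✗ (none in [2,4])
  i=3: ✓ (witness j=5)
  i=4: ✓ (witness j=5)
  i=5: ✓ (witness j=5)
  i=6: ✓ (witness j=8)
  i=7: ✓ (witness j=8)
  i=8: ✓ (witness j=8)
Positions where it holds: {3, 4, 5, 6, 7, 8} → 6.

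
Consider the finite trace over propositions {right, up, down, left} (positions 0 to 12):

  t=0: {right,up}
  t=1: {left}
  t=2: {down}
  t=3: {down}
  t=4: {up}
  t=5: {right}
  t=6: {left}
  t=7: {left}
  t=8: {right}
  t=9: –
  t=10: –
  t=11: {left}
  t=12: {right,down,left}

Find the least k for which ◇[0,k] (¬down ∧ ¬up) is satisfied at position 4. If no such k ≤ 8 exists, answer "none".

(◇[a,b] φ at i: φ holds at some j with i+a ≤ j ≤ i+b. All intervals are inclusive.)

1

Scan j = 4,5,… for (¬down ∧ ¬up):
  j=4: fails
  j=5: holds
First hit at j=5, so smallest k = 5-4 = 1.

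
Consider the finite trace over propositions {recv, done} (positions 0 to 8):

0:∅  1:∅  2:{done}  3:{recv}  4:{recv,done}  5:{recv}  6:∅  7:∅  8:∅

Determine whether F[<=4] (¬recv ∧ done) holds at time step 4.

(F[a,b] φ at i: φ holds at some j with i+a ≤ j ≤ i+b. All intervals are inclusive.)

False

Check (¬recv ∧ done) at each j in [4,8]:
  j=4: false
  j=5: false
  j=6: false
  j=7: false
  j=8: false
No position in the window satisfies it → formula fails.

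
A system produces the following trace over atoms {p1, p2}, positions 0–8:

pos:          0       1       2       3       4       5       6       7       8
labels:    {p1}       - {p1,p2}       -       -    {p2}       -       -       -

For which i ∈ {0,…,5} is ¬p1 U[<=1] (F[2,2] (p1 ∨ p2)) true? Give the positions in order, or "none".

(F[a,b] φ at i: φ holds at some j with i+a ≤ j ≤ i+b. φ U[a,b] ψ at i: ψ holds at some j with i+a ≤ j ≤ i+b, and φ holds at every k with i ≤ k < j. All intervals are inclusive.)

0, 3

Evaluate at each i in [0,5]:
  i=0: ✓ (rhs at j=0)
  i=1: ✗ (no rhs in [1,2])
  i=2: ✗ (lhs fails at k=2 before rhs at j=3)
  i=3: ✓ (rhs at j=3)
  i=4: ✗ (no rhs in [4,5])
  i=5: ✗ (no rhs in [5,6])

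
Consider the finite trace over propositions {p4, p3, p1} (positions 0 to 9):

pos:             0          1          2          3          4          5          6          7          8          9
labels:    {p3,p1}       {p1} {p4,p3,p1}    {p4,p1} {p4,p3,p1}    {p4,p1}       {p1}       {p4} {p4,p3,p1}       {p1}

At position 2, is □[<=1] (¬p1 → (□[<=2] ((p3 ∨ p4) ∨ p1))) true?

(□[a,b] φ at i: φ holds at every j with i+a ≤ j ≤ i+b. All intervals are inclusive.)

Check (¬p1 → (□[<=2] ((p3 ∨ p4) ∨ p1))) at every j in [2,3]:
  j=2: antecedent false → ✓
  j=3: antecedent false → ✓
All positions satisfy it → formula holds.

True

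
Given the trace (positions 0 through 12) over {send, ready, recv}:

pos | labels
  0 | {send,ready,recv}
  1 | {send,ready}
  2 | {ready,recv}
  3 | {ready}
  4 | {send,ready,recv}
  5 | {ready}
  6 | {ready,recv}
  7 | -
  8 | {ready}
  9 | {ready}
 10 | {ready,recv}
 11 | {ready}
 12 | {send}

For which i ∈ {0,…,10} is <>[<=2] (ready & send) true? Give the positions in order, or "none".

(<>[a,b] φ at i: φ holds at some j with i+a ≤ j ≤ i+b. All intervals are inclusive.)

Evaluate at each i in [0,10]:
  i=0: ✓ (witness j=0)
  i=1: ✓ (witness j=1)
  i=2: ✓ (witness j=4)
  i=3: ✓ (witness j=4)
  i=4: ✓ (witness j=4)
  i=5: ✗ (none in [5,7])
  i=6: ✗ (none in [6,8])
  i=7: ✗ (none in [7,9])
  i=8: ✗ (none in [8,10])
  i=9: ✗ (none in [9,11])
  i=10: ✗ (none in [10,12])

0, 1, 2, 3, 4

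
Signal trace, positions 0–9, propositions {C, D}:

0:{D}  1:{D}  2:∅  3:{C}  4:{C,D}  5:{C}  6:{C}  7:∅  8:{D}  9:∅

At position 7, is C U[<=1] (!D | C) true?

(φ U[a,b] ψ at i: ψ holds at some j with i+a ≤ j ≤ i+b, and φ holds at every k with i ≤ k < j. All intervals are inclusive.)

Need some j in [7,8] with (!D | C), and C at every k in [7,j-1].
  j=7: (!D | C) holds; no prefix to check → satisfied.

True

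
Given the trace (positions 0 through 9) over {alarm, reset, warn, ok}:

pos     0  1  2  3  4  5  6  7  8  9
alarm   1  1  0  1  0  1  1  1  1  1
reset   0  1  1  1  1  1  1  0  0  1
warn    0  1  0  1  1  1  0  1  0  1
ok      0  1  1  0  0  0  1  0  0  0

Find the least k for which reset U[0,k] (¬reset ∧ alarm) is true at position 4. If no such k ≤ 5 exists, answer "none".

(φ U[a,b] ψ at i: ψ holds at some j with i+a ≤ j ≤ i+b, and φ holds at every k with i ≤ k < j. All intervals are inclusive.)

3

Need earliest j ≥ 4 with (¬reset ∧ alarm), and reset at every k in [4,j-1].
  j=4: rhs fails.
  j=5: rhs fails.
  j=6: rhs fails.
  j=7: rhs holds; lhs holds on [4,6]. k = 3.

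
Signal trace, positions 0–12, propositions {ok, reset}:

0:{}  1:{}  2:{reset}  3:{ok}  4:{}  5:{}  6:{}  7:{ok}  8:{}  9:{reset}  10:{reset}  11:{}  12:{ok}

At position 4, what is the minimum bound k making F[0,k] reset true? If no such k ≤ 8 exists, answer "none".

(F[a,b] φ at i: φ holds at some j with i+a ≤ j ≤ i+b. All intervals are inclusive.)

Scan j = 4,5,… for reset:
  j=4: fails
  j=5: fails
  j=6: fails
  j=7: fails
  j=8: fails
  j=9: holds
First hit at j=9, so smallest k = 9-4 = 5.

5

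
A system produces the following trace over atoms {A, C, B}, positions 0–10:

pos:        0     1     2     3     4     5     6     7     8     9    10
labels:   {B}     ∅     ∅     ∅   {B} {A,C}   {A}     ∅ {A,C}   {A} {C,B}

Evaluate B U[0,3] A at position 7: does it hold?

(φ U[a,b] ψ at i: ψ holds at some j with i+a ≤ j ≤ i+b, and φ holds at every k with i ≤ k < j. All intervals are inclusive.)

Need some j in [7,10] with A, and B at every k in [7,j-1].
  j=7: A false.
  j=8: A holds, but B fails at k=7 → not this j.
  j=9: A holds, but B fails at k=7 → not this j.
  j=10: A false.
No j in the window works → until fails.

Does not hold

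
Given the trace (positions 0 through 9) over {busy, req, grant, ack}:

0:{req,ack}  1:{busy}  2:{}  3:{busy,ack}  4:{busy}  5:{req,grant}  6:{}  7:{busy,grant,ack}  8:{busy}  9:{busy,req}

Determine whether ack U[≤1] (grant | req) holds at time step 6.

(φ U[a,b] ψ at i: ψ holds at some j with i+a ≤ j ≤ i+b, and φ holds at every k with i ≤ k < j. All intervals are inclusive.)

Need some j in [6,7] with (grant | req), and ack at every k in [6,j-1].
  j=6: (grant | req) false.
  j=7: (grant | req) holds, but ack fails at k=6 → not this j.
No j in the window works → until fails.

False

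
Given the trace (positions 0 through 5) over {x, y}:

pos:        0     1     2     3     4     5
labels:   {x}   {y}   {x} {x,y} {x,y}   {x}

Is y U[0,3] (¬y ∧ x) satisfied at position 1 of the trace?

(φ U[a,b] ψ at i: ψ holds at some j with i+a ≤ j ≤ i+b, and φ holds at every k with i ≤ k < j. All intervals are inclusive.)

Need some j in [1,4] with (¬y ∧ x), and y at every k in [1,j-1].
  j=1: (¬y ∧ x) false.
  j=2: (¬y ∧ x) holds; y holds at every k in [1,1] → satisfied.

Yes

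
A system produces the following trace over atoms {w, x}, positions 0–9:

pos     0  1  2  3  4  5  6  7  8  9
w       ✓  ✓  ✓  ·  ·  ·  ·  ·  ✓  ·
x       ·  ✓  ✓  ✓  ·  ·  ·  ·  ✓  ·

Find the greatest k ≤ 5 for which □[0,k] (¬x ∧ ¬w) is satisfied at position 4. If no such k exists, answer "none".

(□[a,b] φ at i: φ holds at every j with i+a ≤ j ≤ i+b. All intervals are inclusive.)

(¬x ∧ ¬w) must hold from j=4 onward; find where it first fails.
  j=4: holds
  j=5: holds
  j=6: holds
  j=7: holds
  j=8: fails
Holds on [4,7], so largest k = 3.

3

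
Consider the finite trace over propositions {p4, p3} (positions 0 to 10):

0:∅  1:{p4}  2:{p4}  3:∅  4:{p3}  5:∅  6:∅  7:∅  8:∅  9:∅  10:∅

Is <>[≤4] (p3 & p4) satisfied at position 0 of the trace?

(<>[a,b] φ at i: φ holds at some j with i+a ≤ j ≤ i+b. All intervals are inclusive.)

False

Check (p3 & p4) at each j in [0,4]:
  j=0: false
  j=1: false
  j=2: false
  j=3: false
  j=4: false
No position in the window satisfies it → formula fails.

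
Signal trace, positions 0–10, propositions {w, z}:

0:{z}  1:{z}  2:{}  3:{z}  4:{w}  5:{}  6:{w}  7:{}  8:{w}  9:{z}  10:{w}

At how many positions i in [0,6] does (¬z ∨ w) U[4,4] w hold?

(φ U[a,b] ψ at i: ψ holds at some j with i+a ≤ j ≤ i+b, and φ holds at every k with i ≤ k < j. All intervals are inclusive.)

1

Evaluate at each i in [0,6]:
  i=0: ✗ (lhs fails at k=0 before rhs at j=4)
  i=1: ✗ (no rhs in [5,5])
  i=2: ✗ (lhs fails at k=3 before rhs at j=6)
  i=3: ✗ (no rhs in [7,7])
  i=4: ✓ (rhs at j=8; lhs holds on [4,7])
  i=5: ✗ (no rhs in [9,9])
  i=6: ✗ (lhs fails at k=9 before rhs at j=10)
Positions where it holds: {4} → 1.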